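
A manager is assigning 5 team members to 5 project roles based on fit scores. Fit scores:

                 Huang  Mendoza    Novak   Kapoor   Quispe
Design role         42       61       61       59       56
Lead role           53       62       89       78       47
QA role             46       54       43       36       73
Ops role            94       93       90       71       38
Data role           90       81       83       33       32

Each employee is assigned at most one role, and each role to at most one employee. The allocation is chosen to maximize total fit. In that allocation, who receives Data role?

This is the linear assignment problem.
Optimal: Huang→Data role (90 pts), Mendoza→Ops role (93 pts), Novak→Lead role (89 pts), Kapoor→Design role (59 pts), Quispe→QA role (73 pts) — total 90+93+89+59+73 = 404 pts.
Column-greedy (each role in turn goes to its best remaining employee) gives 350 pts, worse by 54.
Next-best assignment: Huang→Ops role, Mendoza→Data role, Novak→Lead role, Kapoor→Design role, Quispe→QA role = 396 pts.
Swapping Novak↔Kapoor (Novak→Design role 61 pts, Kapoor→Lead role 78 pts) loses 9.
Huang's own top role is Ops role (94 pts), but forcing Huang→Ops role and reassigning the rest optimally gives only 396 pts — worse by 8.

Huang receives Data role.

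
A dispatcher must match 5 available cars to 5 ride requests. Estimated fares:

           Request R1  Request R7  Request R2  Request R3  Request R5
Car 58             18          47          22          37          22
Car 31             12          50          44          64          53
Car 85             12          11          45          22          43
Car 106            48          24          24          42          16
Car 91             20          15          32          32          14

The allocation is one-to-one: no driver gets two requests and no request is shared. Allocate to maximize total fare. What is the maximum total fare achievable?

Max total: $234

Treat this as an assignment problem: match each driver to one request.
Optimal: Car 58→Request R7 ($47), Car 31→Request R3 ($64), Car 85→Request R5 ($43), Car 106→Request R1 ($48), Car 91→Request R2 ($32) — total 47+64+43+48+32 = $234.
Column-greedy (each request in turn goes to its best remaining driver) gives $194, worse by 40.
Swapping Car 31↔Car 106 (Car 31→Request R1 $12, Car 106→Request R3 $42) loses 58.
Every other assignment is strictly worse.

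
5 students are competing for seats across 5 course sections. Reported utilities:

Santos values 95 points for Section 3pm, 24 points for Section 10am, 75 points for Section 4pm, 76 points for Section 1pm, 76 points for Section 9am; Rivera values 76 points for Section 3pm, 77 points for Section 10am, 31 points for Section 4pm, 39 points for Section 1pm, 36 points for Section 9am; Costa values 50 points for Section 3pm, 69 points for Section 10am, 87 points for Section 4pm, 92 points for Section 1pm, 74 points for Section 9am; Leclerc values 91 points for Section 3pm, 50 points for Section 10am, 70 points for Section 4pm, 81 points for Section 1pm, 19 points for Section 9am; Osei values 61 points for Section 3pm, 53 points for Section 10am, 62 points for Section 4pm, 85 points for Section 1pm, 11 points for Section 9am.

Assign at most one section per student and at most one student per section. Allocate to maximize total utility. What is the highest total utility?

Max total: 416 points

Optimal: Santos→Section 9am (76 points), Rivera→Section 10am (77 points), Costa→Section 4pm (87 points), Leclerc→Section 3pm (91 points), Osei→Section 1pm (85 points) — total 76+77+87+91+85 = 416 points.
Column-greedy (each section in turn goes to its best remaining student) gives 363 points, worse by 53.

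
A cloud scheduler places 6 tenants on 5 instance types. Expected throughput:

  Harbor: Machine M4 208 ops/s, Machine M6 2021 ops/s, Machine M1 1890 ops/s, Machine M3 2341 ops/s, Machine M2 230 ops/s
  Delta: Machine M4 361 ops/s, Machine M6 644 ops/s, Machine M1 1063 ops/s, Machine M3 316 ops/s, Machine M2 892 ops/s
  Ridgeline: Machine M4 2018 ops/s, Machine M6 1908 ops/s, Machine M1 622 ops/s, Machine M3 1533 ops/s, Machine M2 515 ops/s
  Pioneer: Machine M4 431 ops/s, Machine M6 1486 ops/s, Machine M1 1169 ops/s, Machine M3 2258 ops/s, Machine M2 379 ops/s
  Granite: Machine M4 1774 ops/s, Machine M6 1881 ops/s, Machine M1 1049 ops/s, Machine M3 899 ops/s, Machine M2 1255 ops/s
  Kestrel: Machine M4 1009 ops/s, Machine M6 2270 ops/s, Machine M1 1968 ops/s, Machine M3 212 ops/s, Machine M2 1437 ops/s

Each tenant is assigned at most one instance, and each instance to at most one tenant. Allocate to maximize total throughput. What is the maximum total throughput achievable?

Max total: 9691 ops/s

Optimal: Ridgeline→Machine M4 (2018 ops/s), Kestrel→Machine M6 (2270 ops/s), Harbor→Machine M1 (1890 ops/s), Pioneer→Machine M3 (2258 ops/s), Granite→Machine M2 (1255 ops/s) — total 2018+2270+1890+2258+1255 = 9691 ops/s.
Row-greedy (each tenant in turn takes its best remaining instance) gives 8163 ops/s, worse by 1528.
Next-best assignment: Ridgeline→Machine M4, Harbor→Machine M6, Kestrel→Machine M1, Pioneer→Machine M3, Granite→Machine M2 = 9520 ops/s.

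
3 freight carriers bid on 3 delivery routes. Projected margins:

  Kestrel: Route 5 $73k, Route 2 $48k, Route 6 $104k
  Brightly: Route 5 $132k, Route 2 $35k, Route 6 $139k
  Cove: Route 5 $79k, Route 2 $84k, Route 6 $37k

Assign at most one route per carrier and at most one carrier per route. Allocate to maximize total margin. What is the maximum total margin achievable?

This is a one-to-one assignment (maximum-weight bipartite matching).
Optimal: Kestrel→Route 6 ($104k), Brightly→Route 5 ($132k), Cove→Route 2 ($84k) — total 104+132+84 = $320k.
Max-entry greedy (repeatedly take the single best remaining cell) gives $296k, worse by 24.
Every other assignment is strictly worse.

Max total: $320k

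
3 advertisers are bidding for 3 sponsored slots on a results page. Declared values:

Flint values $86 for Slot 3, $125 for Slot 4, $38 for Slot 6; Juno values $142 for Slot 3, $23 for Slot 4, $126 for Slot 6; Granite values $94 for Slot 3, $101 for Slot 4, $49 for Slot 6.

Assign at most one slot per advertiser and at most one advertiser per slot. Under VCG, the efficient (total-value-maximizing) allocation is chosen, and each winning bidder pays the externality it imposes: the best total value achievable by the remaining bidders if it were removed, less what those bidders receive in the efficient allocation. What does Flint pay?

Efficient allocation: Flint→Slot 4 ($125), Juno→Slot 6 ($126), Granite→Slot 3 ($94); total welfare W = $345.
Flint receives Slot 4 at value $125, so the others get W − 125 = $220.
Without Flint: best allocation of the remaining 2 bidders over all 3 slots is Juno→Slot 3 ($142), Granite→Slot 4 ($101), total $243.
VCG payment = (others' best without Flint) − (others' welfare with Flint) = 243 − 220 = $23.

Flint pays $23.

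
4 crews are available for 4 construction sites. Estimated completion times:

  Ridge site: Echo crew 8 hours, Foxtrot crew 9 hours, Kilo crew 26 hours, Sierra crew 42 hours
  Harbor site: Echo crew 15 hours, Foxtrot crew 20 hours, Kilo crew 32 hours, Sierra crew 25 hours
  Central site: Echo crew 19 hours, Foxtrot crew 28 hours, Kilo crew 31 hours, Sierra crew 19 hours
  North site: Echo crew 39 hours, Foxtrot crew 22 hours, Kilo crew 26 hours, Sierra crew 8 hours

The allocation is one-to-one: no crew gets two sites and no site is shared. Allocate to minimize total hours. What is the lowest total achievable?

Min total: 63 hours

This is the linear assignment problem.
Optimal: Echo crew→Harbor site (15 hours), Foxtrot crew→Ridge site (9 hours), Kilo crew→Central site (31 hours), Sierra crew→North site (8 hours) — total 15+9+31+8 = 63 hours.
Row-greedy (each crew in turn takes its cheapest remaining site) gives 73 hours, worse by 10.
Next-best assignment: Echo crew→Ridge site, Foxtrot crew→Harbor site, Kilo crew→Central site, Sierra crew→North site = 67 hours.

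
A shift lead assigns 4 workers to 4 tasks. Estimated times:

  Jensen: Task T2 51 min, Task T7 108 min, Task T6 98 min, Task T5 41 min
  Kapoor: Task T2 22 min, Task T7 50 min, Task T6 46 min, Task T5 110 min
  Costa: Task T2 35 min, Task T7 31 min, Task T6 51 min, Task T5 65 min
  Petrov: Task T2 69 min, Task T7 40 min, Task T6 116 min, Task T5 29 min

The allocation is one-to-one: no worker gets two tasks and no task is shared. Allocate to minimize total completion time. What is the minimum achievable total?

Min total: 154 min

Treat this as an assignment problem: match each worker to one task.
Optimal: Jensen→Task T5 (41 min), Kapoor→Task T2 (22 min), Costa→Task T6 (51 min), Petrov→Task T7 (40 min) — total 41+22+51+40 = 154 min.
Column-greedy (each task in turn goes to its cheapest remaining worker) gives 180 min, worse by 26.
Next-best assignment: Jensen→Task T2, Kapoor→Task T6, Costa→Task T7, Petrov→Task T5 = 157 min.
Checked against all permutations: 154 min is optimal.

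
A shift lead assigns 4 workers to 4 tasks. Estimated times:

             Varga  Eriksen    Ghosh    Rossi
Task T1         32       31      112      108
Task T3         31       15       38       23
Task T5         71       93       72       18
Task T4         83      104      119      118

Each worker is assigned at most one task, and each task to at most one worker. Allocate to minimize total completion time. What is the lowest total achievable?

Min total: 170 min

Optimal: Varga→Task T4 (83 min), Eriksen→Task T1 (31 min), Ghosh→Task T3 (38 min), Rossi→Task T5 (18 min) — total 83+31+38+18 = 170 min.
Column-greedy (each task in turn goes to its cheapest remaining worker) gives 244 min, worse by 74.
Swapping Rossi↔Varga (Rossi→Task T4 118 min, Varga→Task T5 71 min) adds 88.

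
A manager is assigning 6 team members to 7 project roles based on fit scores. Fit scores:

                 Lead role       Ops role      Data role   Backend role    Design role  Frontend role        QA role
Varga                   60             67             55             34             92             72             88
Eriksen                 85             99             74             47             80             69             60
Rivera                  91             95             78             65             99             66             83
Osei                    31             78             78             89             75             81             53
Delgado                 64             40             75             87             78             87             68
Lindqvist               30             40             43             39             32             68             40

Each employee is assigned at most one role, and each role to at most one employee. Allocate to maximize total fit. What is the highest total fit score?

Maximum total: 519 pts

This is the linear assignment problem.
Optimal: Varga→QA role (88 pts), Eriksen→Ops role (99 pts), Rivera→Design role (99 pts), Osei→Data role (78 pts), Delgado→Backend role (87 pts), Lindqvist→Frontend role (68 pts) — total 88+99+99+78+87+68 = 519 pts.
Max-entry greedy (repeatedly take the single best remaining cell) gives 505 pts, worse by 14.
Next-best assignment: Varga→QA role, Eriksen→Ops role, Rivera→Design role, Osei→Backend role, Delgado→Data role, Lindqvist→Frontend role = 518 pts.
Every other assignment is strictly worse.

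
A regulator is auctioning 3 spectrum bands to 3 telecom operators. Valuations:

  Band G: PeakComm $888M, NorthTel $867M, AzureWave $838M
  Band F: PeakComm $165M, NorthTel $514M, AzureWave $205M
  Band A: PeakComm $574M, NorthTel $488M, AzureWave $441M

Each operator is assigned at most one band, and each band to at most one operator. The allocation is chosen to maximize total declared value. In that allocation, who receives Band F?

Treat this as an assignment problem: match each operator to one band.
Optimal: PeakComm→Band A ($574M), NorthTel→Band F ($514M), AzureWave→Band G ($838M) — total 574+514+838 = $1926M.
Row-greedy (each operator in turn takes its best remaining band) gives $1843M, worse by 83.
Swapping AzureWave↔PeakComm (AzureWave→Band A $441M, PeakComm→Band G $888M) loses 83.
NorthTel's own top band is Band G ($867M), but forcing NorthTel→Band G and reassigning the rest optimally gives only $1646M — worse by 280.

NorthTel receives Band F.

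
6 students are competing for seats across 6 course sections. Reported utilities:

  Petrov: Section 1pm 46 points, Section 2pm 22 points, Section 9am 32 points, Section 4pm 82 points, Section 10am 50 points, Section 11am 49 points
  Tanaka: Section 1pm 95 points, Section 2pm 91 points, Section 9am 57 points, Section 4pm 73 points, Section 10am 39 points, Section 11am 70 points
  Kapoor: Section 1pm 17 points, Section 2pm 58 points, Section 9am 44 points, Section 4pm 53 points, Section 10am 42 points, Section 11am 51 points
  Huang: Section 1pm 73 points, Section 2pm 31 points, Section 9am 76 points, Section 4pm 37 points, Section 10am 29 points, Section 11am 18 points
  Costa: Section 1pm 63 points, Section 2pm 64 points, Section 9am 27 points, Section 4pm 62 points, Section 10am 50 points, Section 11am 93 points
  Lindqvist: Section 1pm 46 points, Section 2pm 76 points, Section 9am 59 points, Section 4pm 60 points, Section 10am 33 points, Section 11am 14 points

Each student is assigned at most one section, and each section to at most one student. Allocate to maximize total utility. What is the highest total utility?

Max total: 464 points

Optimal: Petrov→Section 4pm (82 points), Tanaka→Section 1pm (95 points), Kapoor→Section 10am (42 points), Huang→Section 9am (76 points), Costa→Section 11am (93 points), Lindqvist→Section 2pm (76 points) — total 82+95+42+76+93+76 = 464 points.
Row-greedy (each student in turn takes its best remaining section) gives 437 points, worse by 27.
Swapping Huang↔Kapoor (Huang→Section 10am 29 points, Kapoor→Section 9am 44 points) loses 45.
Every other assignment is strictly worse.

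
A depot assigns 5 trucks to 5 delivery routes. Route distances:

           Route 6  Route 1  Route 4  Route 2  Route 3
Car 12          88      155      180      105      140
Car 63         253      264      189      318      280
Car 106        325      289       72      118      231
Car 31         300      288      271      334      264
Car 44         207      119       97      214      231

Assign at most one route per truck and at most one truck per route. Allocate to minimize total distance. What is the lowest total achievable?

This is a one-to-one assignment (minimum-cost bipartite matching).
Optimal: Car 12→Route 6 (88 km), Car 63→Route 4 (189 km), Car 106→Route 2 (118 km), Car 31→Route 3 (264 km), Car 44→Route 1 (119 km) — total 88+189+118+264+119 = 778 km.
Column-greedy (each route in turn goes to its cheapest remaining truck) gives 861 km, worse by 83.
Next-best assignment: Car 12→Route 2, Car 63→Route 6, Car 106→Route 4, Car 31→Route 3, Car 44→Route 1 = 813 km.
Swapping Car 63↔Car 12 (Car 63→Route 6 253 km, Car 12→Route 4 180 km) adds 156.

Minimum total: 778 km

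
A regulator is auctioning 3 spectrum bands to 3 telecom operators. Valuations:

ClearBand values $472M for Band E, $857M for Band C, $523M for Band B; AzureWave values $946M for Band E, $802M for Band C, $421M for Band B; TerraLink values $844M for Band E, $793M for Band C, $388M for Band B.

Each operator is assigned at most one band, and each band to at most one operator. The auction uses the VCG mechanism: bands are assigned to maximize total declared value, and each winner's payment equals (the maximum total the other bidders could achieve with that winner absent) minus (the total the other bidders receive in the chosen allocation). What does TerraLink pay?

Efficient allocation: ClearBand→Band B ($523M), AzureWave→Band E ($946M), TerraLink→Band C ($793M); total welfare W = $2262M.
TerraLink receives Band C at value $793M, so the others get W − 793 = $1469M.
Without TerraLink: best allocation of the remaining 2 bidders over all 3 bands is ClearBand→Band C ($857M), AzureWave→Band E ($946M), total $1803M.
VCG payment = (others' best without TerraLink) − (others' welfare with TerraLink) = 1803 − 1469 = $334M.

TerraLink pays $334M.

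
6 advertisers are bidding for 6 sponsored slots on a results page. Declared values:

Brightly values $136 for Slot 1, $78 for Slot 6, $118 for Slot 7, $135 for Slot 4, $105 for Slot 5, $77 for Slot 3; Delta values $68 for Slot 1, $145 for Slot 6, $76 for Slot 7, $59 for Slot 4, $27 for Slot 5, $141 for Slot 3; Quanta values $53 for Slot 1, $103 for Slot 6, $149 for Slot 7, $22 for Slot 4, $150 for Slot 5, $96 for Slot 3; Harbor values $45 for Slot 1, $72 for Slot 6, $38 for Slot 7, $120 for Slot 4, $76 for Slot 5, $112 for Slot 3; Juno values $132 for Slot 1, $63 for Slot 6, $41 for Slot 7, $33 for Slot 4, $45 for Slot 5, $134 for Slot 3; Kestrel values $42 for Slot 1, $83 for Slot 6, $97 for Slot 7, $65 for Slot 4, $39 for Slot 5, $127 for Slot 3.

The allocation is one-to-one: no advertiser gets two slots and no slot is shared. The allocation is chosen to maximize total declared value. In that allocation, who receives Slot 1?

Juno receives Slot 1.

Optimal: Brightly→Slot 7 ($118), Delta→Slot 6 ($145), Quanta→Slot 5 ($150), Harbor→Slot 4 ($120), Juno→Slot 1 ($132), Kestrel→Slot 3 ($127) — total 118+145+150+120+132+127 = $792.
Next-best assignment: Brightly→Slot 1, Delta→Slot 6, Quanta→Slot 5, Harbor→Slot 4, Juno→Slot 3, Kestrel→Slot 7 = $782.
Checked against all permutations: $792 is optimal.
Juno's own top slot is Slot 3 ($134), but forcing Juno→Slot 3 and reassigning the rest optimally gives only $782 — worse by 10.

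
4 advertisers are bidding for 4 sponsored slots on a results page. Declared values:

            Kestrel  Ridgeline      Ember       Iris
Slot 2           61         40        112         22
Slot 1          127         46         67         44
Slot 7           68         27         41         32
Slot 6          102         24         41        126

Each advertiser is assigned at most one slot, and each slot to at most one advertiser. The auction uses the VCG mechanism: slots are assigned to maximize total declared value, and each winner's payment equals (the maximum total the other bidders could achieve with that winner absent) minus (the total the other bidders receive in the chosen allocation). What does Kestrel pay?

Efficient allocation: Kestrel→Slot 1 ($127), Ridgeline→Slot 7 ($27), Ember→Slot 2 ($112), Iris→Slot 6 ($126); total welfare W = $392.
Kestrel receives Slot 1 at value $127, so the others get W − 127 = $265.
Without Kestrel: best allocation of the remaining 3 bidders over all 4 slots is Ridgeline→Slot 1 ($46), Ember→Slot 2 ($112), Iris→Slot 6 ($126), total $284.
VCG payment = (others' best without Kestrel) − (others' welfare with Kestrel) = 284 − 265 = $19.

Kestrel pays $19.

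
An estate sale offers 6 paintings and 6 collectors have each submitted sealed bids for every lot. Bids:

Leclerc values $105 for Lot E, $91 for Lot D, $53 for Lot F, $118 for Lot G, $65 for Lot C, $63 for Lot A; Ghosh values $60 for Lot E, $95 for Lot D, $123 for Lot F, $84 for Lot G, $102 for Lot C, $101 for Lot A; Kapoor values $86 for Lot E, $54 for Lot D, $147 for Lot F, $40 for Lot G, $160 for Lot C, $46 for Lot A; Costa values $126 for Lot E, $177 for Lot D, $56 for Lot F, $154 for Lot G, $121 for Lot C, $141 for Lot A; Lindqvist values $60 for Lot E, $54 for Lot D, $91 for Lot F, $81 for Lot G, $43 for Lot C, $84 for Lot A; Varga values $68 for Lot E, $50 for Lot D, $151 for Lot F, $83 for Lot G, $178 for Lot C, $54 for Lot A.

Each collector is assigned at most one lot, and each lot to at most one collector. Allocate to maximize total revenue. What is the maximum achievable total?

Maximum total: $789

Optimal: Leclerc→Lot E ($105), Ghosh→Lot A ($101), Kapoor→Lot F ($147), Costa→Lot D ($177), Lindqvist→Lot G ($81), Varga→Lot C ($178) — total 105+101+147+177+81+178 = $789.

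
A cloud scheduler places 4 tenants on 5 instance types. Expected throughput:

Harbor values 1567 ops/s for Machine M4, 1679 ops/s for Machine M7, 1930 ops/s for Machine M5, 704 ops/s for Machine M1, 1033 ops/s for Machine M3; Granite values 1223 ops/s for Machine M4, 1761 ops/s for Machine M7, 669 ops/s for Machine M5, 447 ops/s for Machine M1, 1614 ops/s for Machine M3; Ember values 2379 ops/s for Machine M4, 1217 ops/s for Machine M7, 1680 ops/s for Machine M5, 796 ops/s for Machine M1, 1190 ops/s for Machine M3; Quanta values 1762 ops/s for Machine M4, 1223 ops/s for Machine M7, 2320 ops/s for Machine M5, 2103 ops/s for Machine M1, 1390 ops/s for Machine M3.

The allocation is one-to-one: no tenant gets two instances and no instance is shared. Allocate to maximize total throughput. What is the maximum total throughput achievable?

Optimal: Harbor→Machine M5 (1930 ops/s), Granite→Machine M7 (1761 ops/s), Ember→Machine M4 (2379 ops/s), Quanta→Machine M1 (2103 ops/s) — total 1930+1761+2379+2103 = 8173 ops/s.
Max-entry greedy (repeatedly take the single best remaining cell) gives 7493 ops/s, worse by 680.

Maximum total: 8173 ops/s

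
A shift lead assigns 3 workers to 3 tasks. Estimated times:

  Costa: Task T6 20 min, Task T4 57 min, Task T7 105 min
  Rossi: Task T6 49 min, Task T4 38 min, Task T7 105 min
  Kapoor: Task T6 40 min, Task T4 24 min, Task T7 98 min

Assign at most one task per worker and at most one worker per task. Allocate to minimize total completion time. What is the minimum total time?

Minimum total: 149 min

This is the linear assignment problem.
Optimal: Costa→Task T6 (20 min), Rossi→Task T7 (105 min), Kapoor→Task T4 (24 min) — total 20+105+24 = 149 min.
Row-greedy (each worker in turn takes its cheapest remaining task) gives 156 min, worse by 7.
Next-best assignment: Costa→Task T6, Rossi→Task T4, Kapoor→Task T7 = 156 min.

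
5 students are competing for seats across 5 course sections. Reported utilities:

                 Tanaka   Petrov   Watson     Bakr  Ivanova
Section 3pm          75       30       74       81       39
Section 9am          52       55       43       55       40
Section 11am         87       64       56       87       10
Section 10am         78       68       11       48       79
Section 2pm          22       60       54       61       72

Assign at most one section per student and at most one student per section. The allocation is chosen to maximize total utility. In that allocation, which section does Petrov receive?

Optimal: Tanaka→Section 10am (78 points), Petrov→Section 9am (55 points), Watson→Section 3pm (74 points), Bakr→Section 11am (87 points), Ivanova→Section 2pm (72 points) — total 78+55+74+87+72 = 366 points.
Row-greedy (each student in turn takes its best remaining section) gives 330 points, worse by 36.
Next-best assignment: Tanaka→Section 11am, Petrov→Section 9am, Watson→Section 3pm, Bakr→Section 2pm, Ivanova→Section 10am = 356 points.
Swapping Tanaka↔Petrov (Tanaka→Section 9am 52 points, Petrov→Section 10am 68 points) loses 13.
No other one-to-one assignment exceeds 366 points.
Petrov's own top section is Section 10am (68 points), but forcing Petrov→Section 10am and reassigning the rest optimally gives only 356 points — worse by 10.

Petrov receives Section 9am.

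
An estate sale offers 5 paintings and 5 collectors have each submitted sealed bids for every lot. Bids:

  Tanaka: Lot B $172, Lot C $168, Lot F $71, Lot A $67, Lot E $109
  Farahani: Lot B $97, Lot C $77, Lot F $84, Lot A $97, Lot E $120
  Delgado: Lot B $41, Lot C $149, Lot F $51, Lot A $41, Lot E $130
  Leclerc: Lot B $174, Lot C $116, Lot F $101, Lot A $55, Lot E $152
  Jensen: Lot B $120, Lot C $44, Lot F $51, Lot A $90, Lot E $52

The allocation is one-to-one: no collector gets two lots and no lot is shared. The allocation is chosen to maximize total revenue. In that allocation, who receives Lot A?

This is a one-to-one assignment (maximum-weight bipartite matching).
Optimal: Tanaka→Lot B ($172), Farahani→Lot F ($84), Delgado→Lot C ($149), Leclerc→Lot E ($152), Jensen→Lot A ($90) — total 172+84+149+152+90 = $647.
Max-entry greedy (repeatedly take the single best remaining cell) gives $620, worse by 27.
Next-best assignment: Tanaka→Lot C, Farahani→Lot F, Delgado→Lot E, Leclerc→Lot B, Jensen→Lot A = $646.
Jensen's own top lot is Lot B ($120), but forcing Jensen→Lot B and reassigning the rest optimally gives only $616 — worse by 31.

Jensen receives Lot A.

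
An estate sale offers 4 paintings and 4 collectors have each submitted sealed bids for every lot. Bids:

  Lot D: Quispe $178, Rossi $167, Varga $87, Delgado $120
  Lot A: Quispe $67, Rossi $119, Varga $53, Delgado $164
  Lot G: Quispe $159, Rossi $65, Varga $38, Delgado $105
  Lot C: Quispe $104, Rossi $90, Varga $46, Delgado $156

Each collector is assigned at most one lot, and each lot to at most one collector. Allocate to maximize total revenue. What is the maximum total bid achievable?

Optimal: Quispe→Lot G ($159), Rossi→Lot D ($167), Varga→Lot C ($46), Delgado→Lot A ($164) — total 159+167+46+164 = $536.
Column-greedy (each lot in turn goes to its best remaining collector) gives $453, worse by 83.
No other one-to-one assignment exceeds $536.

Maximum total: $536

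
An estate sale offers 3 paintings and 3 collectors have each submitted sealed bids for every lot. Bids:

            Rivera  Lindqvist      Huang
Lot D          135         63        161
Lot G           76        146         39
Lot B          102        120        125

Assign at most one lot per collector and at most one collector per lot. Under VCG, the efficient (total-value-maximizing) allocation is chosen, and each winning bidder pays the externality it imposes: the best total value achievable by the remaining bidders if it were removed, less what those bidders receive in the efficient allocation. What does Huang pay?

Efficient allocation: Rivera→Lot B ($102), Lindqvist→Lot G ($146), Huang→Lot D ($161); total welfare W = $409.
Huang receives Lot D at value $161, so the others get W − 161 = $248.
Without Huang: best allocation of the remaining 2 bidders over all 3 lots is Rivera→Lot D ($135), Lindqvist→Lot G ($146), total $281.
VCG payment = (others' best without Huang) − (others' welfare with Huang) = 281 − 248 = $33.

Huang pays $33.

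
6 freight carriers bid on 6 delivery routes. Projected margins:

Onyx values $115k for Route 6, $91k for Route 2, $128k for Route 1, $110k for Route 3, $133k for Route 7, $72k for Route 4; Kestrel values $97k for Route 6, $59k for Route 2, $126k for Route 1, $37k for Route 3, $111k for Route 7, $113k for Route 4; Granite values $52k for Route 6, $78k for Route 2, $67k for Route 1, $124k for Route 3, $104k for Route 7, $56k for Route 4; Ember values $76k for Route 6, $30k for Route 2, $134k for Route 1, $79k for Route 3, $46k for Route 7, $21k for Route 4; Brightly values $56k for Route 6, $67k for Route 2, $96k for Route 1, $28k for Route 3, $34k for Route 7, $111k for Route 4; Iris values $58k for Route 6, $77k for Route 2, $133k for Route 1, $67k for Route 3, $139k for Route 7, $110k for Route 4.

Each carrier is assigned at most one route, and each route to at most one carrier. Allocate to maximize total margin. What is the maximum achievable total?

Maximum total: $696k

This is a one-to-one assignment (maximum-weight bipartite matching).
Optimal: Onyx→Route 2 ($91k), Kestrel→Route 6 ($97k), Granite→Route 3 ($124k), Ember→Route 1 ($134k), Brightly→Route 4 ($111k), Iris→Route 7 ($139k) — total 91+97+124+134+111+139 = $696k.
Next-best assignment: Onyx→Route 6, Kestrel→Route 4, Granite→Route 3, Ember→Route 1, Brightly→Route 2, Iris→Route 7 = $692k.
Swapping Ember↔Iris (Ember→Route 7 $46k, Iris→Route 1 $133k) loses 94.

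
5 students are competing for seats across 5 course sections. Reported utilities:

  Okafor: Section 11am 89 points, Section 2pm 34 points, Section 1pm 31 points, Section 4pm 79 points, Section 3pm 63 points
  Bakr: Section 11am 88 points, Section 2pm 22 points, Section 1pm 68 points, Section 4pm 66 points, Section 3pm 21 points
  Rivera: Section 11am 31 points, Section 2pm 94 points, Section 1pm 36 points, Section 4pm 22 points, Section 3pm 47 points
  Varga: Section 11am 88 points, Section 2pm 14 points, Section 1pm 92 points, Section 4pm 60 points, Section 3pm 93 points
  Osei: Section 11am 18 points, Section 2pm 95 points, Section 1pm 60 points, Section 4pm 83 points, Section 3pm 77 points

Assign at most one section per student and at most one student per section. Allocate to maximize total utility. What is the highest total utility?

Max total: 430 points

This is the linear assignment problem.
Optimal: Okafor→Section 4pm (79 points), Bakr→Section 11am (88 points), Rivera→Section 2pm (94 points), Varga→Section 1pm (92 points), Osei→Section 3pm (77 points) — total 79+88+94+92+77 = 430 points.
Row-greedy (each student in turn takes its best remaining section) gives 427 points, worse by 3.
Next-best assignment: Okafor→Section 11am, Bakr→Section 1pm, Rivera→Section 2pm, Varga→Section 3pm, Osei→Section 4pm = 427 points.
No other one-to-one assignment exceeds 430 points.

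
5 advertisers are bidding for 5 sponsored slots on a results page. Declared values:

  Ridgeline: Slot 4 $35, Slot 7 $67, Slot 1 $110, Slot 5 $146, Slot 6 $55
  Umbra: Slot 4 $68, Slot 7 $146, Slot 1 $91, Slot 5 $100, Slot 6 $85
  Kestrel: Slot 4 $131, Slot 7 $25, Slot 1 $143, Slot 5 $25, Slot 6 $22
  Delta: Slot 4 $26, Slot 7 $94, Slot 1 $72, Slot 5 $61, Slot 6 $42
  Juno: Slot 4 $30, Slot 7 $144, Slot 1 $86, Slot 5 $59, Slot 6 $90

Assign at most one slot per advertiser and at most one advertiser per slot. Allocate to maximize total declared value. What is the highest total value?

Max total: $585

Optimal: Ridgeline→Slot 5 ($146), Umbra→Slot 7 ($146), Kestrel→Slot 4 ($131), Delta→Slot 1 ($72), Juno→Slot 6 ($90) — total 146+146+131+72+90 = $585.
Row-greedy (each advertiser in turn takes its best remaining slot) gives $507, worse by 78.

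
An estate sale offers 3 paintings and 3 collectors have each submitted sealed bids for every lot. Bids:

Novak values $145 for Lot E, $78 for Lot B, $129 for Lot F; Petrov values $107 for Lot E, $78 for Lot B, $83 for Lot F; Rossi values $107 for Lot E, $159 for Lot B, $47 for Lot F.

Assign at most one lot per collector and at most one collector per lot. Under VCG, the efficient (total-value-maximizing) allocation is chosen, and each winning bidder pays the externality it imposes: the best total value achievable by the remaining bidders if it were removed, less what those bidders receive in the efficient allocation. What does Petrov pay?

Efficient allocation: Novak→Lot F ($129), Petrov→Lot E ($107), Rossi→Lot B ($159); total welfare W = $395.
Petrov receives Lot E at value $107, so the others get W − 107 = $288.
Without Petrov: best allocation of the remaining 2 bidders over all 3 lots is Novak→Lot E ($145), Rossi→Lot B ($159), total $304.
VCG payment = (others' best without Petrov) − (others' welfare with Petrov) = 304 − 288 = $16.

Petrov pays $16.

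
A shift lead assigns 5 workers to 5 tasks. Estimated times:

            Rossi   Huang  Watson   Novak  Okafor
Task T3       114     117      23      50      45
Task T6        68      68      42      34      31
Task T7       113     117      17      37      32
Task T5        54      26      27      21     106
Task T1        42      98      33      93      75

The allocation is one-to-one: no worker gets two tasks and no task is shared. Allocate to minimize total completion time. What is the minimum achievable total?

Treat this as an assignment problem: match each worker to one task.
Optimal: Rossi→Task T1 (42 min), Huang→Task T5 (26 min), Watson→Task T3 (23 min), Novak→Task T6 (34 min), Okafor→Task T7 (32 min) — total 42+26+23+34+32 = 157 min.
Swapping Watson↔Okafor (Watson→Task T7 17 min, Okafor→Task T3 45 min) adds 7.
Checked against all permutations: 157 min is optimal.

Min total: 157 min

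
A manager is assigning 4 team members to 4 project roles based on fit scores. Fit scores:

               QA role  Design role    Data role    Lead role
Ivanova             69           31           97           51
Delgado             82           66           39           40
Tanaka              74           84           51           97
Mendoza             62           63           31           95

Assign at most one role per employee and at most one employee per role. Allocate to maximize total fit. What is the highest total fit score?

This is the linear assignment problem.
Optimal: Ivanova→Data role (97 pts), Delgado→QA role (82 pts), Tanaka→Design role (84 pts), Mendoza→Lead role (95 pts) — total 97+82+84+95 = 358 pts.
Row-greedy (each employee in turn takes its best remaining role) gives 339 pts, worse by 19.

Max total: 358 pts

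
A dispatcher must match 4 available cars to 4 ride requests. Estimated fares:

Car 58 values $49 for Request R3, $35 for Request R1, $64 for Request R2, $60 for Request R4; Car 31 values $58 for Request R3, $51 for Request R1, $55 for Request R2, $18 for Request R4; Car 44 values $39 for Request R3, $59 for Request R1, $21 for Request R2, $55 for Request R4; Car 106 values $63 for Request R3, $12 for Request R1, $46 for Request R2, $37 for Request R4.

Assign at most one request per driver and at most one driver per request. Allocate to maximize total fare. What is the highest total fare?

This is the linear assignment problem.
Optimal: Car 58→Request R4 ($60), Car 31→Request R2 ($55), Car 44→Request R1 ($59), Car 106→Request R3 ($63) — total 60+55+59+63 = $237.
Max-entry greedy (repeatedly take the single best remaining cell) gives $204, worse by 33.
Next-best assignment: Car 58→Request R2, Car 31→Request R1, Car 44→Request R4, Car 106→Request R3 = $233.
No other one-to-one assignment exceeds $237.

Maximum total: $237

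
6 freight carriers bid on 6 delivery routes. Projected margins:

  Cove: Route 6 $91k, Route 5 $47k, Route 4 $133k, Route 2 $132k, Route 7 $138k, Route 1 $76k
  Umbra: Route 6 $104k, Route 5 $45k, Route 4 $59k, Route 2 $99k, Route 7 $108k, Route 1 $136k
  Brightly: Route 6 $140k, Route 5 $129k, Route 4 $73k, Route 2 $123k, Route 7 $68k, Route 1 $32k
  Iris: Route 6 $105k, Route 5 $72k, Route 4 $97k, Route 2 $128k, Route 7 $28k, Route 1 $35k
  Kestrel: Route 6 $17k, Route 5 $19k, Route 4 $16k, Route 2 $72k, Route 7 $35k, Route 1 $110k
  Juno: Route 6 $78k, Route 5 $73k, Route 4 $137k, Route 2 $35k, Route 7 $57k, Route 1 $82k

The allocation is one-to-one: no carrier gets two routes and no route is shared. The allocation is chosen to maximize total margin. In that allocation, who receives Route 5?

Optimal: Cove→Route 7 ($138k), Umbra→Route 6 ($104k), Brightly→Route 5 ($129k), Iris→Route 2 ($128k), Kestrel→Route 1 ($110k), Juno→Route 4 ($137k) — total 138+104+129+128+110+137 = $746k.
Max-entry greedy (repeatedly take the single best remaining cell) gives $698k, worse by 48.
Next-best assignment: Cove→Route 2, Umbra→Route 7, Brightly→Route 5, Iris→Route 6, Kestrel→Route 1, Juno→Route 4 = $721k.
Checked against all permutations: $746k is optimal.
Brightly's own top route is Route 6 ($140k), but forcing Brightly→Route 6 and reassigning the rest optimally gives only $699k — worse by 47.

Brightly receives Route 5.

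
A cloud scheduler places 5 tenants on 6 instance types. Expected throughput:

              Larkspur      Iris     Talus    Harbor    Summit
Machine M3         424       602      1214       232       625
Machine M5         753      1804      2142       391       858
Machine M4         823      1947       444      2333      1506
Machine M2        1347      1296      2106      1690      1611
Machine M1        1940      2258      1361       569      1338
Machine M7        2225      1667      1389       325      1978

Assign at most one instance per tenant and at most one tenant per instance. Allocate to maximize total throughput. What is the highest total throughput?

This is the linear assignment problem.
Optimal: Larkspur→Machine M7 (2225 ops/s), Iris→Machine M1 (2258 ops/s), Talus→Machine M5 (2142 ops/s), Harbor→Machine M4 (2333 ops/s), Summit→Machine M2 (1611 ops/s) — total 2225+2258+2142+2333+1611 = 10569 ops/s.
Column-greedy (each instance in turn goes to its best remaining tenant) gives 8902 ops/s, worse by 1667.
Swapping Summit↔Iris (Summit→Machine M1 1338 ops/s, Iris→Machine M2 1296 ops/s) loses 1235.

Max total: 10569 ops/s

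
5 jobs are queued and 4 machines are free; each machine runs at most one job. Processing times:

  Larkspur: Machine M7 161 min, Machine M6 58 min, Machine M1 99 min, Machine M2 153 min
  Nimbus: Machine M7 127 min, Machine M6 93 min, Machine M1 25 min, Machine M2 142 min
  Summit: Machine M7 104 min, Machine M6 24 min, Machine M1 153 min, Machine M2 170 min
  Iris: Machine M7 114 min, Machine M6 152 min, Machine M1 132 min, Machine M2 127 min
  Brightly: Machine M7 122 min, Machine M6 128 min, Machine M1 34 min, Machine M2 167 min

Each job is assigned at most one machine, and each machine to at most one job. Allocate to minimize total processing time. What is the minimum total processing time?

Min total: 298 min

Optimal: Brightly→Machine M7 (122 min), Summit→Machine M6 (24 min), Nimbus→Machine M1 (25 min), Iris→Machine M2 (127 min) — total 122+24+25+127 = 298 min.
Row-greedy (each job in turn takes its cheapest remaining machine) gives 314 min, worse by 16.
Next-best assignment: Nimbus→Machine M7, Summit→Machine M6, Brightly→Machine M1, Iris→Machine M2 = 312 min.
Swapping Summit↔Nimbus (Summit→Machine M1 153 min, Nimbus→Machine M6 93 min) adds 197.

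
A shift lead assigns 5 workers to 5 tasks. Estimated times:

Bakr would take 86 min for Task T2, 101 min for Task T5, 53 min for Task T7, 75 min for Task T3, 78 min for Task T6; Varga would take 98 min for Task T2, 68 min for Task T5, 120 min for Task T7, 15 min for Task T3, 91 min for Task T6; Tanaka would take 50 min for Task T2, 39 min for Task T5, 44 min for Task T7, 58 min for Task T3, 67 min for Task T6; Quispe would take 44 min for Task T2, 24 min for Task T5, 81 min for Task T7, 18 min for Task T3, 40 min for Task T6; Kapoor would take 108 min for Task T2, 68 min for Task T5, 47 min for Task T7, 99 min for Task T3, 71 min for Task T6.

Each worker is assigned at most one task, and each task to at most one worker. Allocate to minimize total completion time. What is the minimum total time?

This is the linear assignment problem.
Optimal: Bakr→Task T7 (53 min), Varga→Task T3 (15 min), Tanaka→Task T2 (50 min), Quispe→Task T5 (24 min), Kapoor→Task T6 (71 min) — total 53+15+50+24+71 = 213 min.
Row-greedy (each worker in turn takes its cheapest remaining task) gives 255 min, worse by 42.
Next-best assignment: Bakr→Task T6, Varga→Task T3, Tanaka→Task T2, Quispe→Task T5, Kapoor→Task T7 = 214 min.

Minimum total: 213 min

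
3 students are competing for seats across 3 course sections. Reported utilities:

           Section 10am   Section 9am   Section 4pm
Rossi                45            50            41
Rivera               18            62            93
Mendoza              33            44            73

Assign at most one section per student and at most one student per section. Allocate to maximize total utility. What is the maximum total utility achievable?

Maximum total: 182 points

Treat this as an assignment problem: match each student to one section.
Optimal: Rossi→Section 10am (45 points), Rivera→Section 4pm (93 points), Mendoza→Section 9am (44 points) — total 45+93+44 = 182 points.
Next-best assignment: Rossi→Section 10am, Rivera→Section 9am, Mendoza→Section 4pm = 180 points.
Every other assignment is strictly worse.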